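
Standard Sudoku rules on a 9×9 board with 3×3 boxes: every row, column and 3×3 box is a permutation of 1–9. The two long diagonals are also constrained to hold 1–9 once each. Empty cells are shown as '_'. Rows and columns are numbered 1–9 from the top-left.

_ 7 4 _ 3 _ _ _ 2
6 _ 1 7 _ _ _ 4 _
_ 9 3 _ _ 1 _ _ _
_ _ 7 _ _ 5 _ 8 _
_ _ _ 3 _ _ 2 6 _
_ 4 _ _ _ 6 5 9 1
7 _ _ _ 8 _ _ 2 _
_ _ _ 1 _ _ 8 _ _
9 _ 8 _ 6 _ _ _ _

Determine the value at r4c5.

9

r6c3 = 2: row 6 has {1,4,5,6,9}; col 3 has {1,3,4,7,8}; box has {4,7} → only 2 remains.
r6c4 = 8: row 6 has {1,2,4,5,6,9}; col 4 has {1,3,7}; box has {3,5,6}; anti-diagonal has {2,4,5,9} → only 8 remains.
r6c5 = 7: row 6 has {1,2,4,5,6,8,9}; col 5 has {3,6,8}; box has {3,5,6,8} → only 7 remains.
r7c3 = 6: row 7 has {2,7,8}; col 3 has {1,2,3,4,7,8}; box has {7,8,9}; anti-diagonal has {2,4,5,8,9} → only 6 remains.
r8c2 = 3: row 8 has {1,8}; col 2 has {4,7,9}; box has {6,7,8,9}; anti-diagonal has {2,4,5,6,8,9} → only 3 remains.
r8c3 = 5: row 8 has {1,3,8}; col 3 has {1,2,3,4,6,7,8}; box has {3,6,7,8,9} → only 5 remains.
r8c8 = 7: row 8 has {1,3,5,8}; col 8 has {2,4,6,8,9}; box has {2,8}; main diagonal has {3,6} → only 7 remains.
r3c7 = 7: row 3 has {1,3,9}; col 7 has {2,5,8}; box has {2,4}; anti-diagonal has {2,3,4,5,6,8,9} → only 7 remains.
r3c8 = 5: row 3 has {1,3,7,9}; col 8 has {2,4,6,7,8,9}; box has {2,4,7} → only 5 remains.
r5c3 = 9: row 5 has {2,3,6}; col 3 has {1,2,3,4,5,6,7,8}; box has {2,4,7} → only 9 remains.
r5c5 = 1: row 5 has {2,3,6,9}; col 5 has {3,6,7,8}; box has {3,5,6,7,8}; main diagonal has {3,6,7}; anti-diagonal has {2,3,4,5,6,7,8,9} → only 1 remains.
r5c6 = 4: row 5 has {1,2,3,6,9}; col 6 has {1,5,6}; box has {1,3,5,6,7,8} → only 4 remains.
r5c9 = 7: row 5 has {1,2,3,4,6,9}; col 9 has {1,2}; box has {1,2,5,6,8,9} → only 7 remains.
r6c1 = 3: row 6 has {1,2,4,5,6,7,8,9}; col 1 has {6,7,9}; box has {2,4,7,9} → only 3 remains.
r7c2 = 1: row 7 has {2,6,7,8}; col 2 has {3,4,7,9}; box has {3,5,6,7,8,9} → only 1 remains.
r9c2 = 2: row 9 has {6,8,9}; col 2 has {1,3,4,7,9}; box has {1,3,5,6,7,8,9} → only 2 remains.
r1c8 = 1: row 1 has {2,3,4,7}; col 8 has {2,4,5,6,7,8,9}; box has {2,4,5,7} → only 1 remains.
r4c1 = 1: row 4 has {5,7,8}; col 1 has {3,6,7,9}; box has {2,3,4,7,9} → only 1 remains.
r4c2 = 6: row 4 has {1,5,7,8}; col 2 has {1,2,3,4,7,9}; box has {1,2,3,4,7,9} → only 6 remains.
r8c1 = 4: row 8 has {1,3,5,7,8}; col 1 has {1,3,6,7,9}; box has {1,2,3,5,6,7,8,9} → only 4 remains.
r9c8 = 3: row 9 has {2,6,8,9}; col 8 has {1,2,4,5,6,7,8,9}; box has {2,7,8} → only 3 remains.
r9c6 = 7: row 9 has {2,3,6,8,9}; col 6 has {1,4,5,6}; box has {1,6,8} → only 7 remains.
r7c6 = 3: in row 7, 3 can only go here (every other open cell in that row sees a 3).
r8c9 = 6: in row 8, 6 can only go here (every other open cell in that row sees a 6).
r3c9 = 8: row 3 has {1,3,5,7,9}; col 9 has {1,2,6,7}; box has {1,2,4,5,7} → only 8 remains.
r3c1 = 2: row 3 has {1,3,5,7,8,9}; col 1 has {1,3,4,6,7,9}; box has {1,3,4,6,7,9} → only 2 remains.
r3c5 = 4: row 3 has {1,2,3,5,7,8,9}; col 5 has {1,3,6,7,8}; box has {1,3,7} → only 4 remains.
r3c4 = 6: row 3 has {1,2,3,4,5,7,8,9}; col 4 has {1,3,7,8}; box has {1,3,4,7} → only 6 remains.
r1c7 = 6: in row 1, 6 can only go here (every other open cell in that row sees a 6).
r9c7 = 1: in row 9, 1 can only go here (every other open cell in that row sees a 1).
r4c4 = 2: in column 4, 2 can only go here (every other open cell in that column sees a 2).
r4c5 = 9: row 4 has {1,2,5,6,7,8}; col 5 has {1,3,4,6,7,8}; box has {1,2,3,4,5,6,7,8} → only 9 remains.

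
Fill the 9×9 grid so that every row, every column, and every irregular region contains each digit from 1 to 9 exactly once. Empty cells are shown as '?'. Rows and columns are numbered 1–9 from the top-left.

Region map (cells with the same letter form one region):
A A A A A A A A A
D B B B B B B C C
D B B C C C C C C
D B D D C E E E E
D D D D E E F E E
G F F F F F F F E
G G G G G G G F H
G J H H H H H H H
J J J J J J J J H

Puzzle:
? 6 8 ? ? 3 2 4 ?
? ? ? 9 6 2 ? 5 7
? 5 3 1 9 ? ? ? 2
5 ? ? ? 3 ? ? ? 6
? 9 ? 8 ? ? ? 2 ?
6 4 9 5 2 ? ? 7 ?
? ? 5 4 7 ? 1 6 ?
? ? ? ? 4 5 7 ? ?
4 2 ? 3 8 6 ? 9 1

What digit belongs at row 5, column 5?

5

row 1, column 4 = 7: row 1 has {2,3,4,6,8}; col 4 has {1,3,4,5,8,9}; region has {2,3,4,6,8} → only 7 remains.
row 3, column 1 = 7: row 3 has {1,2,3,5,9}; col 1 has {4,5,6}; region has {5,8,9} → only 7 remains.
row 3, column 8 = 8: row 3 has {1,2,3,5,7,9}; col 8 has {2,4,5,6,7,9}; region has {1,2,3,5,7,9} → only 8 remains.
row 4, column 4 = 2: row 4 has {3,5,6}; col 4 has {1,3,4,5,7,8,9}; region has {5,7,8,9} → only 2 remains.
row 4, column 8 = 1: row 4 has {2,3,5,6}; col 8 has {2,4,5,6,7,8,9}; region has {2,6} → only 1 remains.
row 5, column 5 = 5: row 5 has {2,8,9}; col 5 has {2,3,4,6,7,8,9}; region has {1,2,6} → only 5 remains.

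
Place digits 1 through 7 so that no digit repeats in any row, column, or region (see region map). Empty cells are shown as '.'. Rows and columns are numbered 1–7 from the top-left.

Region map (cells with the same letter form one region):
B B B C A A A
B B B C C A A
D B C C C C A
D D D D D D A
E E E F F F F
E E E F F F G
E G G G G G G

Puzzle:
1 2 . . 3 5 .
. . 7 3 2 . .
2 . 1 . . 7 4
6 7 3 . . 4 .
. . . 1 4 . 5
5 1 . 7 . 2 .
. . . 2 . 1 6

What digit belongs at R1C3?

R1C7 = 7 (sole candidate).
R2C1 = 4 (sole candidate).
R2C6 = 6 (sole candidate).
R2C7 = 1 (sole candidate).
R4C4 = 5 (sole candidate).
R4C5 = 1 (sole candidate).
R4C7 = 2 (sole candidate).
R5C6 = 3 (sole candidate).
R6C5 = 6 (sole candidate).
R6C7 = 3 (sole candidate).
R1C3 = 6: row 1 has {1,2,3,5,7}; col 3 has {1,3,7}; region has {1,2,4,7} → only 6 remains.

6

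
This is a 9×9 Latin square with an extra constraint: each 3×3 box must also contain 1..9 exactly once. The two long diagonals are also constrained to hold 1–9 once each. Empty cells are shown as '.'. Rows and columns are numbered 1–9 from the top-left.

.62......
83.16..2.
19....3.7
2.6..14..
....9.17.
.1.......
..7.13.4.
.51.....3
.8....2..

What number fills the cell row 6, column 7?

8

row 4, column 2 = 7 (sole candidate).
row 5, column 2 = 4 (sole candidate).
row 7, column 2 = 2 (sole candidate).
row 1, column 8 = 1 (hidden single in row 1).
row 2, column 6 = 7 (hidden single in row 2).
row 1, column 1 = 7 (hidden single in row 1).
row 3, column 8 = 6 (hidden single in row 3).
row 8, column 8 = 8 (sole candidate).
row 4, column 4 = 5 (sole candidate).
row 7, column 7 = 6 (sole candidate).
row 9, column 9 = 1 (sole candidate).
row 3, column 3 = 4 (sole candidate).
row 6, column 6 = 2 (sole candidate).
row 7, column 1 = 9 (sole candidate).
row 7, column 4 = 8 (sole candidate).
row 7, column 9 = 5 (sole candidate).
row 9, column 3 = 3 (sole candidate).
row 9, column 8 = 9 (sole candidate).
row 2, column 3 = 5 (sole candidate).
row 2, column 7 = 9 (sole candidate).
row 2, column 9 = 4 (sole candidate).
row 3, column 4 = 2 (sole candidate).
row 4, column 8 = 3 (sole candidate).
row 5, column 3 = 8 (sole candidate).
row 5, column 6 = 6 (sole candidate).
row 5, column 9 = 2 (sole candidate).
row 6, column 3 = 9 (sole candidate).
row 6, column 4 = 4 (sole candidate).
row 6, column 8 = 5 (sole candidate).
row 8, column 7 = 7 (sole candidate).
row 9, column 1 = 6 (sole candidate).
row 9, column 4 = 7 (sole candidate).
row 1, column 9 = 8 (sole candidate).
row 4, column 5 = 8 (sole candidate).
row 4, column 9 = 9 (sole candidate).
row 5, column 4 = 3 (sole candidate).
row 6, column 1 = 3 (sole candidate).
row 6, column 5 = 7 (sole candidate).
row 6, column 7 = 8: row 6 has {1,2,3,4,5,7,9}; col 7 has {1,2,3,4,6,7,9}; box has {1,2,3,4,5,7,9} → only 8 remains.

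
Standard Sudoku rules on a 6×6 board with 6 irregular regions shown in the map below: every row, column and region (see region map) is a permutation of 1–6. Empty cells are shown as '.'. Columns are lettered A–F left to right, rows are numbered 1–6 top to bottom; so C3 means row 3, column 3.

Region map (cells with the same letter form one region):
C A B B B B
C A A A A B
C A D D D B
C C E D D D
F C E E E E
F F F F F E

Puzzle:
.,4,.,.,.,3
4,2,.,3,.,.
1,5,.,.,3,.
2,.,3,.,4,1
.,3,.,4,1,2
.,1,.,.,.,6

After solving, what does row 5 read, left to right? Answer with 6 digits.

635412

E2 = 6 (sole candidate).
F2 = 5 (sole candidate).
F3 = 4 (sole candidate).
B4 = 6 (sole candidate).
D4 = 5 (sole candidate).
C5 = 5: row 5 has {1,2,3,4}; col 3 has {3}; region has {1,2,3,4,6} → only 5 remains.
D6 = 2 (sole candidate).
E6 = 5 (sole candidate).
A1 = 5 (sole candidate).
E1 = 2 (sole candidate).
C2 = 1 (sole candidate).
D3 = 6 (sole candidate).
A5 = 6: row 5 has {1,2,3,4,5}; col 1 has {1,2,4,5}; region has {1,2,5} → only 6 remains.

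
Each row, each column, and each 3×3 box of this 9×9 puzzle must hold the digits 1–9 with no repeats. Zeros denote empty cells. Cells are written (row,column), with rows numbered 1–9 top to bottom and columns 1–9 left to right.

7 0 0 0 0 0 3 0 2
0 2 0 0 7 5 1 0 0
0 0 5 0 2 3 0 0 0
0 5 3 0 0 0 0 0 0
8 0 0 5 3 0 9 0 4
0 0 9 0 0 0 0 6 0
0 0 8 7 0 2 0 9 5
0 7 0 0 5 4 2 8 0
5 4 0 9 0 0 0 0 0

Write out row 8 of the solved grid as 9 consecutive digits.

971354286

(2,8) = 4: row 2 has {1,2,5,7}; col 8 has {6,8,9}; box has {1,2,3} → only 4 remains.
(3,8) = 7: row 3 has {2,3,5}; col 8 has {4,6,8,9}; box has {1,2,3,4} → only 7 remains.
(6,2) = 1: row 6 has {6,9}; col 2 has {2,4,5,7}; box has {3,5,8,9} → only 1 remains.
(1,8) = 5: row 1 has {2,3,7}; col 8 has {4,6,7,8,9}; box has {1,2,3,4,7} → only 5 remains.
(2,3) = 6: row 2 has {1,2,4,5,7}; col 3 has {3,5,8,9}; box has {2,5,7} → only 6 remains.
(2,4) = 8: row 2 has {1,2,4,5,6,7}; col 4 has {5,7,9}; box has {2,3,5,7} → only 8 remains.
(2,9) = 9: row 2 has {1,2,4,5,6,7,8}; col 9 has {2,4,5}; box has {1,2,3,4,5,7} → only 9 remains.
(5,2) = 6: row 5 has {3,4,5,8,9}; col 2 has {1,2,4,5,7}; box has {1,3,5,8,9} → only 6 remains.
(7,2) = 3: row 7 has {2,5,7,8,9}; col 2 has {1,2,4,5,6,7}; box has {4,5,7,8} → only 3 remains.
(8,3) = 1: row 8 has {2,4,5,7,8}; col 3 has {3,5,6,8,9}; box has {3,4,5,7,8} → only 1 remains.
(9,3) = 2: row 9 has {4,5,9}; col 3 has {1,3,5,6,8,9}; box has {1,3,4,5,7,8} → only 2 remains.
(1,3) = 4: row 1 has {2,3,5,7}; col 3 has {1,2,3,5,6,8,9}; box has {2,5,6,7} → only 4 remains.
(2,1) = 3: row 2 has {1,2,4,5,6,7,8,9}; col 1 has {5,7,8}; box has {2,4,5,6,7} → only 3 remains.
(5,3) = 7: row 5 has {3,4,5,6,8,9}; col 3 has {1,2,3,4,5,6,8,9}; box has {1,3,5,6,8,9} → only 7 remains.
(5,6) = 1: row 5 has {3,4,5,6,7,8,9}; col 6 has {2,3,4,5}; box has {3,5} → only 1 remains.
(5,8) = 2: row 5 has {1,3,4,5,6,7,8,9}; col 8 has {4,5,6,7,8,9}; box has {4,6,9} → only 2 remains.
(7,1) = 6: row 7 has {2,3,5,7,8,9}; col 1 has {3,5,7,8}; box has {1,2,3,4,5,7,8} → only 6 remains.
(7,5) = 1: row 7 has {2,3,5,6,7,8,9}; col 5 has {2,3,5,7}; box has {2,4,5,7,9} → only 1 remains.
(7,7) = 4: row 7 has {1,2,3,5,6,7,8,9}; col 7 has {1,2,3,9}; box has {2,5,8,9} → only 4 remains.
(8,1) = 9: row 8 has {1,2,4,5,7,8}; col 1 has {3,5,6,7,8}; box has {1,2,3,4,5,6,7,8} → only 9 remains.
(3,1) = 1: row 3 has {2,3,5,7}; col 1 has {3,5,6,7,8,9}; box has {2,3,4,5,6,7} → only 1 remains.
(4,8) = 1: row 4 has {3,5}; col 8 has {2,4,5,6,7,8,9}; box has {2,4,6,9} → only 1 remains.
(9,8) = 3: row 9 has {2,4,5,9}; col 8 has {1,2,4,5,6,7,8,9}; box has {2,4,5,8,9} → only 3 remains.
(8,9) = 6: row 8 has {1,2,4,5,7,8,9}; col 9 has {2,4,5,9}; box has {2,3,4,5,8,9} → only 6 remains.
(9,7) = 7: row 9 has {2,3,4,5,9}; col 7 has {1,2,3,4,9}; box has {2,3,4,5,6,8,9} → only 7 remains.
(9,9) = 1: row 9 has {2,3,4,5,7,9}; col 9 has {2,4,5,6,9}; box has {2,3,4,5,6,7,8,9} → only 1 remains.
(3,9) = 8: row 3 has {1,2,3,5,7}; col 9 has {1,2,4,5,6,9}; box has {1,2,3,4,5,7,9} → only 8 remains.
(4,7) = 8: row 4 has {1,3,5}; col 7 has {1,2,3,4,7,9}; box has {1,2,4,6,9} → only 8 remains.
(4,9) = 7: row 4 has {1,3,5,8}; col 9 has {1,2,4,5,6,8,9}; box has {1,2,4,6,8,9} → only 7 remains.
(6,7) = 5: row 6 has {1,6,9}; col 7 has {1,2,3,4,7,8,9}; box has {1,2,4,6,7,8,9} → only 5 remains.
(6,9) = 3: row 6 has {1,5,6,9}; col 9 has {1,2,4,5,6,7,8,9}; box has {1,2,4,5,6,7,8,9} → only 3 remains.
(8,4) = 3: row 8 has {1,2,4,5,6,7,8,9}; col 4 has {5,7,8,9}; box has {1,2,4,5,7,9} → only 3 remains.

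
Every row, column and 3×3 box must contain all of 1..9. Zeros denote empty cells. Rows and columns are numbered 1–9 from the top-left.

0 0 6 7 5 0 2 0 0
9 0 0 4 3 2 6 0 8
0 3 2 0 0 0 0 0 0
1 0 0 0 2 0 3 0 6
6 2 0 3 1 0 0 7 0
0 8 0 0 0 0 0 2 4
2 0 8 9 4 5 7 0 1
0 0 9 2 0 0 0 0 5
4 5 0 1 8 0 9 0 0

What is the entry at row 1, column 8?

9

row 1, column 1 = 8: row 1 has {2,5,6,7}; col 1 has {1,2,4,6,9}; box has {2,3,6,9} → only 8 remains.
row 5, column 9 = 9: row 5 has {1,2,3,6,7}; col 9 has {1,4,5,6,8}; box has {2,3,4,6,7} → only 9 remains.
row 7, column 2 = 6: row 7 has {1,2,4,5,7,8,9}; col 2 has {2,3,5,8}; box has {2,4,5,8,9} → only 6 remains.
row 7, column 8 = 3: row 7 has {1,2,4,5,6,7,8,9}; col 8 has {2,7}; box has {1,5,7,9} → only 3 remains.
row 9, column 8 = 6: row 9 has {1,4,5,8,9}; col 8 has {2,3,7}; box has {1,3,5,7,9} → only 6 remains.
row 9, column 9 = 2: row 9 has {1,4,5,6,8,9}; col 9 has {1,4,5,6,8,9}; box has {1,3,5,6,7,9} → only 2 remains.
row 1, column 9 = 3: row 1 has {2,5,6,7,8}; col 9 has {1,2,4,5,6,8,9}; box has {2,6,8} → only 3 remains.
row 3, column 9 = 7: row 3 has {2,3}; col 9 has {1,2,3,4,5,6,8,9}; box has {2,3,6,8} → only 7 remains.
row 3, column 1 = 5: row 3 has {2,3,7}; col 1 has {1,2,4,6,8,9}; box has {2,3,6,8,9} → only 5 remains.
row 2, column 8 = 5: in row 2, 5 can only go here (every other open cell in that row sees a 5).
row 4, column 8 = 8: row 4 has {1,2,3,6}; col 8 has {2,3,5,6,7}; box has {2,3,4,6,7,9} → only 8 remains.
row 5, column 7 = 5: row 5 has {1,2,3,6,7,9}; col 7 has {2,3,6,7,9}; box has {2,3,4,6,7,8,9} → only 5 remains.
row 6, column 7 = 1: row 6 has {2,4,8}; col 7 has {2,3,5,6,7,9}; box has {2,3,4,5,6,7,8,9} → only 1 remains.
row 8, column 8 = 4: row 8 has {2,5,9}; col 8 has {2,3,5,6,7,8}; box has {1,2,3,5,6,7,9} → only 4 remains.
row 3, column 7 = 4: row 3 has {2,3,5,7}; col 7 has {1,2,3,5,6,7,9}; box has {2,3,5,6,7,8} → only 4 remains.
row 4, column 4 = 5: row 4 has {1,2,3,6,8}; col 4 has {1,2,3,4,7,9}; box has {1,2,3} → only 5 remains.
row 5, column 3 = 4: row 5 has {1,2,3,5,6,7,9}; col 3 has {2,6,8,9}; box has {1,2,6,8} → only 4 remains.
row 5, column 6 = 8: row 5 has {1,2,3,4,5,6,7,9}; col 6 has {2,5}; box has {1,2,3,5} → only 8 remains.
row 6, column 4 = 6: row 6 has {1,2,4,8}; col 4 has {1,2,3,4,5,7,9}; box has {1,2,3,5,8} → only 6 remains.
row 8, column 7 = 8: row 8 has {2,4,5,9}; col 7 has {1,2,3,4,5,6,7,9}; box has {1,2,3,4,5,6,7,9} → only 8 remains.
row 3, column 4 = 8: row 3 has {2,3,4,5,7}; col 4 has {1,2,3,4,5,6,7,9}; box has {2,3,4,5,7} → only 8 remains.
row 4, column 3 = 7: row 4 has {1,2,3,5,6,8}; col 3 has {2,4,6,8,9}; box has {1,2,4,6,8} → only 7 remains.
row 6, column 1 = 3: row 6 has {1,2,4,6,8}; col 1 has {1,2,4,5,6,8,9}; box has {1,2,4,6,7,8} → only 3 remains.
row 6, column 3 = 5: row 6 has {1,2,3,4,6,8}; col 3 has {2,4,6,7,8,9}; box has {1,2,3,4,6,7,8} → only 5 remains.
row 8, column 1 = 7: row 8 has {2,4,5,8,9}; col 1 has {1,2,3,4,5,6,8,9}; box has {2,4,5,6,8,9} → only 7 remains.
row 8, column 2 = 1: row 8 has {2,4,5,7,8,9}; col 2 has {2,3,5,6,8}; box has {2,4,5,6,7,8,9} → only 1 remains.
row 8, column 5 = 6: row 8 has {1,2,4,5,7,8,9}; col 5 has {1,2,3,4,5,8}; box has {1,2,4,5,8,9} → only 6 remains.
row 8, column 6 = 3: row 8 has {1,2,4,5,6,7,8,9}; col 6 has {2,5,8}; box has {1,2,4,5,6,8,9} → only 3 remains.
row 9, column 3 = 3: row 9 has {1,2,4,5,6,8,9}; col 3 has {2,4,5,6,7,8,9}; box has {1,2,4,5,6,7,8,9} → only 3 remains.
row 9, column 6 = 7: row 9 has {1,2,3,4,5,6,8,9}; col 6 has {2,3,5,8}; box has {1,2,3,4,5,6,8,9} → only 7 remains.
row 1, column 2 = 4: row 1 has {2,3,5,6,7,8}; col 2 has {1,2,3,5,6,8}; box has {2,3,5,6,8,9} → only 4 remains.
row 2, column 2 = 7: row 2 has {2,3,4,5,6,8,9}; col 2 has {1,2,3,4,5,6,8}; box has {2,3,4,5,6,8,9} → only 7 remains.
row 2, column 3 = 1: row 2 has {2,3,4,5,6,7,8,9}; col 3 has {2,3,4,5,6,7,8,9}; box has {2,3,4,5,6,7,8,9} → only 1 remains.
row 3, column 5 = 9: row 3 has {2,3,4,5,7,8}; col 5 has {1,2,3,4,5,6,8}; box has {2,3,4,5,7,8} → only 9 remains.
row 3, column 8 = 1: row 3 has {2,3,4,5,7,8,9}; col 8 has {2,3,4,5,6,7,8}; box has {2,3,4,5,6,7,8} → only 1 remains.
row 4, column 2 = 9: row 4 has {1,2,3,5,6,7,8}; col 2 has {1,2,3,4,5,6,7,8}; box has {1,2,3,4,5,6,7,8} → only 9 remains.
row 4, column 6 = 4: row 4 has {1,2,3,5,6,7,8,9}; col 6 has {2,3,5,7,8}; box has {1,2,3,5,6,8} → only 4 remains.
row 6, column 5 = 7: row 6 has {1,2,3,4,5,6,8}; col 5 has {1,2,3,4,5,6,8,9}; box has {1,2,3,4,5,6,8} → only 7 remains.
row 6, column 6 = 9: row 6 has {1,2,3,4,5,6,7,8}; col 6 has {2,3,4,5,7,8}; box has {1,2,3,4,5,6,7,8} → only 9 remains.
row 1, column 6 = 1: row 1 has {2,3,4,5,6,7,8}; col 6 has {2,3,4,5,7,8,9}; box has {2,3,4,5,7,8,9} → only 1 remains.
row 1, column 8 = 9: row 1 has {1,2,3,4,5,6,7,8}; col 8 has {1,2,3,4,5,6,7,8}; box has {1,2,3,4,5,6,7,8} → only 9 remains.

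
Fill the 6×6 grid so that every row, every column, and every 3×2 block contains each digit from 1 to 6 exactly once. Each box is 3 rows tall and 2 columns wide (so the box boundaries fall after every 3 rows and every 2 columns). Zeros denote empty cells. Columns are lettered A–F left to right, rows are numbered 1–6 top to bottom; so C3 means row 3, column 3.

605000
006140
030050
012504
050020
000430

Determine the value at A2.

5

E1 = 1: row 1 has {5,6}; col 5 has {2,3,4,5}; box has {4,5} → only 1 remains.
B2 = 2: row 2 has {1,4,6}; col 2 has {1,3,5}; box has {3,6} → only 2 remains.
F2 = 3: row 2 has {1,2,4,6}; col 6 has {4}; box has {1,4,5} → only 3 remains.
C3 = 4: row 3 has {3,5}; col 3 has {2,5,6}; box has {1,5,6} → only 4 remains.
D3 = 2: row 3 has {3,4,5}; col 4 has {1,4,5}; box has {1,4,5,6} → only 2 remains.
F3 = 6: row 3 has {2,3,4,5}; col 6 has {3,4}; box has {1,3,4,5} → only 6 remains.
A4 = 3: row 4 has {1,2,4,5}; col 1 has {6}; box has {1,5} → only 3 remains.
E4 = 6: row 4 has {1,2,3,4,5}; col 5 has {1,2,3,4,5}; box has {2,3,4} → only 6 remains.
A5 = 4: row 5 has {2,5}; col 1 has {3,6}; box has {1,3,5} → only 4 remains.
F5 = 1: row 5 has {2,4,5}; col 6 has {3,4,6}; box has {2,3,4,6} → only 1 remains.
A6 = 2: row 6 has {3,4}; col 1 has {3,4,6}; box has {1,3,4,5} → only 2 remains.
B6 = 6: row 6 has {2,3,4}; col 2 has {1,2,3,5}; box has {1,2,3,4,5} → only 6 remains.
C6 = 1: row 6 has {2,3,4,6}; col 3 has {2,4,5,6}; box has {2,4,5} → only 1 remains.
F6 = 5: row 6 has {1,2,3,4,6}; col 6 has {1,3,4,6}; box has {1,2,3,4,6} → only 5 remains.
B1 = 4: row 1 has {1,5,6}; col 2 has {1,2,3,5,6}; box has {2,3,6} → only 4 remains.
D1 = 3: row 1 has {1,4,5,6}; col 4 has {1,2,4,5}; box has {1,2,4,5,6} → only 3 remains.
F1 = 2: row 1 has {1,3,4,5,6}; col 6 has {1,3,4,5,6}; box has {1,3,4,5,6} → only 2 remains.
A2 = 5: row 2 has {1,2,3,4,6}; col 1 has {2,3,4,6}; box has {2,3,4,6} → only 5 remains.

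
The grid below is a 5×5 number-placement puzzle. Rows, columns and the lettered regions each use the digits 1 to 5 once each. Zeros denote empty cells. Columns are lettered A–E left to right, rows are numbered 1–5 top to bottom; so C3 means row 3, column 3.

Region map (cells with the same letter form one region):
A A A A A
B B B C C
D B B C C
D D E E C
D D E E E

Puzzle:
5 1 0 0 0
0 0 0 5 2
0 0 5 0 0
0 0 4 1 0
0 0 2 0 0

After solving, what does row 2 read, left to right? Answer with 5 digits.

C1 = 3: row 1 has {1,5}; col 3 has {2,4,5}; region has {1,5} → only 3 remains.
E1 = 4: row 1 has {1,3,5}; col 5 has {2}; region has {1,3,5} → only 4 remains.
C2 = 1: row 2 has {2,5}; col 3 has {2,3,4,5}; region has {5} → only 1 remains.
E4 = 3: row 4 has {1,4}; col 5 has {2,4}; region has {2,5} → only 3 remains.
D5 = 3: row 5 has {2}; col 4 has {1,5}; region has {1,2,4} → only 3 remains.
E5 = 5: row 5 has {2,3}; col 5 has {2,3,4}; region has {1,2,3,4} → only 5 remains.
D1 = 2: row 1 has {1,3,4,5}; col 4 has {1,3,5}; region has {1,3,4,5} → only 2 remains.
D3 = 4: row 3 has {5}; col 4 has {1,2,3,5}; region has {2,3,5} → only 4 remains.
E3 = 1: row 3 has {4,5}; col 5 has {2,3,4,5}; region has {2,3,4,5} → only 1 remains.
A4 = 2: row 4 has {1,3,4}; col 1 has {5}; region has {} → only 2 remains.
B4 = 5: row 4 has {1,2,3,4}; col 2 has {1}; region has {2} → only 5 remains.
B5 = 4: row 5 has {2,3,5}; col 2 has {1,5}; region has {2,5} → only 4 remains.
B2 = 3: row 2 has {1,2,5}; col 2 has {1,4,5}; region has {1,5} → only 3 remains.
A3 = 3: row 3 has {1,4,5}; col 1 has {2,5}; region has {2,4,5} → only 3 remains.
B3 = 2: row 3 has {1,3,4,5}; col 2 has {1,3,4,5}; region has {1,3,5} → only 2 remains.
A5 = 1: row 5 has {2,3,4,5}; col 1 has {2,3,5}; region has {2,3,4,5} → only 1 remains.
A2 = 4: row 2 has {1,2,3,5}; col 1 has {1,2,3,5}; region has {1,2,3,5} → only 4 remains.

43152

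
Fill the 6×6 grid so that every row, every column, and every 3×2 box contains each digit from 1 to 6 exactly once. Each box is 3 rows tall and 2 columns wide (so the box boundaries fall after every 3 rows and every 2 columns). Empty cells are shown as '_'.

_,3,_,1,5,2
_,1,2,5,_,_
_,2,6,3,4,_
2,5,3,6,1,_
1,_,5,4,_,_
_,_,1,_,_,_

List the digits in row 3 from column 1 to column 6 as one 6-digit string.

526341

R1C3 = 4 (sole candidate).
R3C1 = 5: row 3 has {2,3,4,6}; col 1 has {1,2}; box has {1,2,3} → only 5 remains.
R3C6 = 1: row 3 has {2,3,4,5,6}; col 6 has {2}; box has {2,4,5} → only 1 remains.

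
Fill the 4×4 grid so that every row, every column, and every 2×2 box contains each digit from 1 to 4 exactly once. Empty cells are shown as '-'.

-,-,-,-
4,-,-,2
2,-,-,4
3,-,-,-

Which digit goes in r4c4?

r1c1 = 1: row 1 has {}; col 1 has {2,3,4}; box has {4} → only 1 remains.
r1c4 = 3: row 1 has {1}; col 4 has {2,4}; box has {2} → only 3 remains.
r2c2 = 3: row 2 has {2,4}; col 2 has {}; box has {1,4} → only 3 remains.
r2c3 = 1: row 2 has {2,3,4}; col 3 has {}; box has {2,3} → only 1 remains.
r3c2 = 1: row 3 has {2,4}; col 2 has {3}; box has {2,3} → only 1 remains.
r3c3 = 3: row 3 has {1,2,4}; col 3 has {1}; box has {4} → only 3 remains.
r4c2 = 4: row 4 has {3}; col 2 has {1,3}; box has {1,2,3} → only 4 remains.
r4c3 = 2: row 4 has {3,4}; col 3 has {1,3}; box has {3,4} → only 2 remains.
r4c4 = 1: row 4 has {2,3,4}; col 4 has {2,3,4}; box has {2,3,4} → only 1 remains.

1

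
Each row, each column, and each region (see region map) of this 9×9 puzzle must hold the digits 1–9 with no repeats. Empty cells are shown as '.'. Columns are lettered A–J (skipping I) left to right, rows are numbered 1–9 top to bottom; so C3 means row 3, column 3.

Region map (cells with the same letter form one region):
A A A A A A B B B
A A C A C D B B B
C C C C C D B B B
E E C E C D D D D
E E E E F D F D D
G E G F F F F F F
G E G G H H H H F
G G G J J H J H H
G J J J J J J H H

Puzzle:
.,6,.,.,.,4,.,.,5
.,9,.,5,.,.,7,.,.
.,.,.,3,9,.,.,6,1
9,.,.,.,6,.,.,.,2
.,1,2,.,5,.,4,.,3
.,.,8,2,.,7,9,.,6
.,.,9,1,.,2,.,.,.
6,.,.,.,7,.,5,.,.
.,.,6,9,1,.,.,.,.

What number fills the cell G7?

6

E6 = 3 (sole candidate).
H6 = 1 (sole candidate).
J7 = 8 (sole candidate).
J2 = 4 (sole candidate).
E7 = 4 (sole candidate).
J8 = 9 (sole candidate).
J9 = 7 (sole candidate).
C2 = 1 (sole candidate).
A1 = 1 (hidden single in row 1).
H1 = 9 (hidden single in row 1).
F2 = 6 (hidden single in row 2).
B4 = 3 (hidden single in row 4).
F5 = 9 (hidden single in row 5).
D5 = 6 (hidden single in row 5).
G7 = 6: in row 7, 6 can only go here (every other open cell in that row sees a 6).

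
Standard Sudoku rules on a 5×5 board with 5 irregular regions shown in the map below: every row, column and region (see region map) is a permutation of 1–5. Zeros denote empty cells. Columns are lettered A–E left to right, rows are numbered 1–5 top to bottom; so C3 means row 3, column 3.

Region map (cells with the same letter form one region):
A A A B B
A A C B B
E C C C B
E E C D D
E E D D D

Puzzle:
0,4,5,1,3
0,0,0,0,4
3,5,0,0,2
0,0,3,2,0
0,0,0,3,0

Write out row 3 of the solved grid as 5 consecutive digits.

A1 = 2: row 1 has {1,3,4,5}; col 1 has {3}; region has {4,5} → only 2 remains.
A2 = 1: row 2 has {4}; col 1 has {2,3}; region has {2,4,5} → only 1 remains.
B2 = 3: row 2 has {1,4}; col 2 has {4,5}; region has {1,2,4,5} → only 3 remains.
C2 = 2: row 2 has {1,3,4}; col 3 has {3,5}; region has {3,5} → only 2 remains.
D2 = 5: row 2 has {1,2,3,4}; col 4 has {1,2,3}; region has {1,2,3,4} → only 5 remains.
D3 = 4: row 3 has {2,3,5}; col 4 has {1,2,3,5}; region has {2,3,5} → only 4 remains.
B4 = 1: row 4 has {2,3}; col 2 has {3,4,5}; region has {3} → only 1 remains.
E4 = 5: row 4 has {1,2,3}; col 5 has {2,3,4}; region has {2,3} → only 5 remains.
B5 = 2: row 5 has {3}; col 2 has {1,3,4,5}; region has {1,3} → only 2 remains.
E5 = 1: row 5 has {2,3}; col 5 has {2,3,4,5}; region has {2,3,5} → only 1 remains.
C3 = 1: row 3 has {2,3,4,5}; col 3 has {2,3,5}; region has {2,3,4,5} → only 1 remains.

35142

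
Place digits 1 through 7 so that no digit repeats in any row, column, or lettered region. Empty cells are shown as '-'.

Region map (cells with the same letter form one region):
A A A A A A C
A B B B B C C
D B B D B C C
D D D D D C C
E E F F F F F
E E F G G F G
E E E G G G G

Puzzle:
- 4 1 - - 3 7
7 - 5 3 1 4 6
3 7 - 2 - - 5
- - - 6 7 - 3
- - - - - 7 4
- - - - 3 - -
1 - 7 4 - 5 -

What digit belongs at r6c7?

1

r1c4 = 5 (sole candidate).
r2c2 = 2 (sole candidate).
r3c6 = 1 (sole candidate).
r4c3 = 4 (sole candidate).
r4c6 = 2 (sole candidate).
r5c4 = 1 (sole candidate).
r6c4 = 7 (sole candidate).
r6c6 = 6 (sole candidate).
r7c7 = 2 (sole candidate).
r3c3 = 6 (sole candidate).
r3c5 = 4 (sole candidate).
r4c1 = 5 (sole candidate).
r4c2 = 1 (sole candidate).
r6c2 = 5 (sole candidate).
r6c3 = 2 (sole candidate).
r6c7 = 1: row 6 has {2,3,5,6,7}; col 7 has {2,3,4,5,6,7}; region has {2,3,4,5,7} → only 1 remains.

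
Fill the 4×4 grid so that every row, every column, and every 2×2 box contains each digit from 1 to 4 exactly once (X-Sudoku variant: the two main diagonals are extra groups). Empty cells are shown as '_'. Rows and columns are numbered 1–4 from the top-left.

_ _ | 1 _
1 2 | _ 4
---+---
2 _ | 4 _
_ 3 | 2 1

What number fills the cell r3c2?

r1c1 = 3: row 1 has {1}; col 1 has {1,2}; box has {1,2}; main diagonal has {1,2,4} → only 3 remains.
r1c2 = 4: row 1 has {1,3}; col 2 has {2,3}; box has {1,2,3} → only 4 remains.
r1c4 = 2: row 1 has {1,3,4}; col 4 has {1,4}; box has {1,4}; anti-diagonal has {} → only 2 remains.
r2c3 = 3: row 2 has {1,2,4}; col 3 has {1,2,4}; box has {1,2,4}; anti-diagonal has {2} → only 3 remains.
r3c2 = 1: row 3 has {2,4}; col 2 has {2,3,4}; box has {2,3}; anti-diagonal has {2,3} → only 1 remains.

1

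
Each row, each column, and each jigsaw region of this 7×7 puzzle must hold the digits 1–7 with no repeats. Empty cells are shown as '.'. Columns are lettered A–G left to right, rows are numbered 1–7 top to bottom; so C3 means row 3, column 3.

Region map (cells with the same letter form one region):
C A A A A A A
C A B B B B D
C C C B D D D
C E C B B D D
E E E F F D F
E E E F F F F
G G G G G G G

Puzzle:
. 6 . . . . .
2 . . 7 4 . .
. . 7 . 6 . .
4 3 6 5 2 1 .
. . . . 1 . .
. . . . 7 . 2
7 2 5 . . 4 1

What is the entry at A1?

G4 = 7 (sole candidate).
E7 = 3 (sole candidate).
E1 = 5 (sole candidate).
B2 = 1 (sole candidate).
C2 = 3 (sole candidate).
F2 = 6 (sole candidate).
G2 = 5 (sole candidate).
B3 = 5 (sole candidate).
D3 = 1 (sole candidate).
B6 = 4 (sole candidate).
C6 = 1 (sole candidate).
D7 = 6 (sole candidate).
A3 = 3 (sole candidate).
F3 = 2 (sole candidate).
G3 = 4 (sole candidate).
B5 = 7 (sole candidate).
C5 = 2 (sole candidate).
F5 = 3 (sole candidate).
G5 = 6 (sole candidate).
D6 = 3 (sole candidate).
F6 = 5 (sole candidate).
A1 = 1: row 1 has {5,6}; col 1 has {2,3,4,7}; region has {2,3,4,5,6,7} → only 1 remains.

1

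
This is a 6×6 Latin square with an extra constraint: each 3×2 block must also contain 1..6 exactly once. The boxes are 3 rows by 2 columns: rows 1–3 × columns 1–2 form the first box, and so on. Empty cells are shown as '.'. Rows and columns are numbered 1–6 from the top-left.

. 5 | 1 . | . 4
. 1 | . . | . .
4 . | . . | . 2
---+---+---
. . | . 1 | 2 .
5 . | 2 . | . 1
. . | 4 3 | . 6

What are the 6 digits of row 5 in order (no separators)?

532641

r5c4 = 6: row 5 has {1,2,5}; col 4 has {1,3}; box has {1,2,3,4} → only 6 remains.
r6c2 = 2 (sole candidate).
r6c5 = 5 (sole candidate).
r1c4 = 2 (sole candidate).
r3c4 = 5 (sole candidate).
r4c3 = 5 (sole candidate).
r4c6 = 3 (sole candidate).
r5c5 = 4: row 5 has {1,2,5,6}; col 5 has {2,5}; box has {1,2,3,5,6} → only 4 remains.
r6c1 = 1 (sole candidate).
r2c4 = 4 (sole candidate).
r2c6 = 5 (sole candidate).
r4c1 = 6 (sole candidate).
r4c2 = 4 (sole candidate).
r5c2 = 3: row 5 has {1,2,4,5,6}; col 2 has {1,2,4,5}; box has {1,2,4,5,6} → only 3 remains.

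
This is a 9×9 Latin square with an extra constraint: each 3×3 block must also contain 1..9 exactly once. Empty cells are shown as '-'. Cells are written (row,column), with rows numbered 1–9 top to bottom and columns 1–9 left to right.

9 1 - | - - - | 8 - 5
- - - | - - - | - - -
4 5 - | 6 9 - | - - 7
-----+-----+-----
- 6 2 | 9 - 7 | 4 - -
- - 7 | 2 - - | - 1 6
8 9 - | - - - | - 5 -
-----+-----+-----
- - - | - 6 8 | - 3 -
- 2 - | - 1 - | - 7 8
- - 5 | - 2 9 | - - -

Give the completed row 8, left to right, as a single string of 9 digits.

629413578

(3,8) = 2 (sole candidate).
(4,8) = 8 (sole candidate).
(4,9) = 3 (sole candidate).
(5,7) = 9 (sole candidate).
(6,9) = 2 (sole candidate).
(4,5) = 5 (sole candidate).
(6,7) = 7 (sole candidate).
(4,1) = 1 (sole candidate).
(7,1) = 7 (sole candidate).
(7,2) = 4 (sole candidate).
(7,4) = 5 (sole candidate).
(5,2) = 3 (sole candidate).
(5,6) = 4 (sole candidate).
(6,3) = 4 (sole candidate).
(6,5) = 3 (sole candidate).
(8,6) = 3: row 8 has {1,2,7,8}; col 6 has {4,7,8,9}; box has {1,2,5,6,8,9} → only 3 remains.
(9,2) = 8 (sole candidate).
(1,6) = 2 (sole candidate).
(2,2) = 7 (sole candidate).
(3,6) = 1 (sole candidate).
(3,7) = 3 (sole candidate).
(5,1) = 5 (sole candidate).
(5,5) = 8 (sole candidate).
(6,4) = 1 (sole candidate).
(6,6) = 6 (sole candidate).
(8,1) = 6: row 8 has {1,2,3,7,8}; col 1 has {1,4,5,7,8,9}; box has {2,4,5,7,8} → only 6 remains.
(8,3) = 9: row 8 has {1,2,3,6,7,8}; col 3 has {2,4,5,7}; box has {2,4,5,6,7,8} → only 9 remains.
(8,4) = 4: row 8 has {1,2,3,6,7,8,9}; col 4 has {1,2,5,6,9}; box has {1,2,3,5,6,8,9} → only 4 remains.
(8,7) = 5: row 8 has {1,2,3,4,6,7,8,9}; col 7 has {3,4,7,8,9}; box has {3,7,8} → only 5 remains.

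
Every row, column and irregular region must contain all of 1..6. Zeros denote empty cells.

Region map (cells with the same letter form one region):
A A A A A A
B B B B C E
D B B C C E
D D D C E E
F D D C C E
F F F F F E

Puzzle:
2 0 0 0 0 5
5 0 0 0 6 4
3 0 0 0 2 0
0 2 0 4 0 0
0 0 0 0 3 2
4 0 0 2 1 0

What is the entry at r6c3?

r1c5 = 4 (sole candidate).
r4c5 = 5 (sole candidate).
r5c1 = 6 (sole candidate).
r4c1 = 1 (sole candidate).
r4c3 = 6 (sole candidate).
r4c6 = 3 (sole candidate).
r6c6 = 6 (sole candidate).
r3c6 = 1 (sole candidate).
r3c3 = 4 (sole candidate).
r3c4 = 5 (sole candidate).
r5c3 = 5 (sole candidate).
r5c4 = 1 (sole candidate).
r6c3 = 3: row 6 has {1,2,4,6}; col 3 has {4,5,6}; region has {1,2,4,6} → only 3 remains.

3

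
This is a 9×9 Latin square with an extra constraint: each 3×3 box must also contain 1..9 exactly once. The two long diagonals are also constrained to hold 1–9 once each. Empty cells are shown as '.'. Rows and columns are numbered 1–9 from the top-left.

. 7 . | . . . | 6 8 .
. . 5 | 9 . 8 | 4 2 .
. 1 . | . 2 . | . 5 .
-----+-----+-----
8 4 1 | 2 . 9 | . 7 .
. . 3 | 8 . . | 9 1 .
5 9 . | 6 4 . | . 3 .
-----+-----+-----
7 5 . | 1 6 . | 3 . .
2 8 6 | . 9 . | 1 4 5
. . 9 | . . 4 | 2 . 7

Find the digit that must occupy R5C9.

4

R1C1 = 9 (sole candidate).
R2C2 = 6 (sole candidate).
R3C3 = 8 (sole candidate).
R3C7 = 7 (sole candidate).
R4C7 = 5 (sole candidate).
R4C9 = 6 (sole candidate).
R5C1 = 6 (sole candidate).
R5C2 = 2 (sole candidate).
R5C5 = 5 (sole candidate).
R5C6 = 7 (sole candidate).
R5C9 = 4: row 5 has {1,2,3,5,6,7,8,9}; col 9 has {5,6,7}; box has {1,3,5,6,7,9} → only 4 remains.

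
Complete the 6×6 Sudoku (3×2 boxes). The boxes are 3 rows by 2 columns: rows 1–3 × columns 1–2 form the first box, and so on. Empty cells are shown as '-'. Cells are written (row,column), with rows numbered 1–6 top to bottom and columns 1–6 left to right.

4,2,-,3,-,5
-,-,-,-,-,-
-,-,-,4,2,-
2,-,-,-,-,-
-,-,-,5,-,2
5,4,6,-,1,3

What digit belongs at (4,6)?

(1,3) = 1 (sole candidate).
(1,5) = 6 (sole candidate).
(3,3) = 5 (sole candidate).
(3,6) = 1 (sole candidate).
(4,4) = 1 (sole candidate).
(5,5) = 4 (sole candidate).
(6,4) = 2 (sole candidate).
(2,3) = 2 (sole candidate).
(2,4) = 6 (sole candidate).
(2,5) = 3 (sole candidate).
(2,6) = 4 (sole candidate).
(4,5) = 5 (sole candidate).
(4,6) = 6: row 4 has {1,2,5}; col 6 has {1,2,3,4,5}; box has {1,2,3,4,5} → only 6 remains.

6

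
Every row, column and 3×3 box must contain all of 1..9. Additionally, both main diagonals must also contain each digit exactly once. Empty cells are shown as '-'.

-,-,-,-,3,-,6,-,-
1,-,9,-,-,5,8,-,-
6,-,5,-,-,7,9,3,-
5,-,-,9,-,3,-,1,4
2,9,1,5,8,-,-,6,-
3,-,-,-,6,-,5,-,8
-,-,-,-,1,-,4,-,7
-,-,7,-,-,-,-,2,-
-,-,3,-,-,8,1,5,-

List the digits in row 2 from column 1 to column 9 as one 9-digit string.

139645872

r1c1 = 7: row 1 has {3,6}; col 1 has {1,2,3,5,6}; box has {1,5,6,9}; main diagonal has {2,4,5,8,9} → only 7 remains.
r1c8 = 4: row 1 has {3,6,7}; col 8 has {1,2,3,5,6}; box has {3,6,8,9} → only 4 remains.
r2c2 = 3: row 2 has {1,5,8,9}; col 2 has {9}; box has {1,5,6,7,9}; main diagonal has {2,4,5,7,8,9} → only 3 remains.
r2c8 = 7: row 2 has {1,3,5,8,9}; col 8 has {1,2,3,4,5,6}; box has {3,4,6,8,9}; anti-diagonal has {3,8,9} → only 7 remains.
r2c9 = 2: row 2 has {1,3,5,7,8,9}; col 9 has {4,7,8}; box has {3,4,6,7,8,9} → only 2 remains.
r3c9 = 1: row 3 has {3,5,6,7,9}; col 9 has {2,4,7,8}; box has {2,3,4,6,7,8,9} → only 1 remains.
r5c6 = 4: row 5 has {1,2,5,6,8,9}; col 6 has {3,5,7,8}; box has {3,5,6,8,9} → only 4 remains.
r5c9 = 3: row 5 has {1,2,4,5,6,8,9}; col 9 has {1,2,4,7,8}; box has {1,4,5,6,8} → only 3 remains.
r6c3 = 4: row 6 has {3,5,6,8}; col 3 has {1,3,5,7,9}; box has {1,2,3,5,9} → only 4 remains.
r6c6 = 1: row 6 has {3,4,5,6,8}; col 6 has {3,4,5,7,8}; box has {3,4,5,6,8,9}; main diagonal has {2,3,4,5,7,8,9} → only 1 remains.
r6c8 = 9: row 6 has {1,3,4,5,6,8}; col 8 has {1,2,3,4,5,6,7}; box has {1,3,4,5,6,8} → only 9 remains.
r7c8 = 8: row 7 has {1,4,7}; col 8 has {1,2,3,4,5,6,7,9}; box has {1,2,4,5,7} → only 8 remains.
r8c7 = 3: row 8 has {2,7}; col 7 has {1,4,5,6,8,9}; box has {1,2,4,5,7,8} → only 3 remains.
r9c1 = 4: row 9 has {1,3,5,8}; col 1 has {1,2,3,5,6,7}; box has {3,7}; anti-diagonal has {3,7,8,9} → only 4 remains.
r9c9 = 6: row 9 has {1,3,4,5,8}; col 9 has {1,2,3,4,7,8}; box has {1,2,3,4,5,7,8}; main diagonal has {1,2,3,4,5,7,8,9} → only 6 remains.
r1c9 = 5: row 1 has {3,4,6,7}; col 9 has {1,2,3,4,6,7,8}; box has {1,2,3,4,6,7,8,9}; anti-diagonal has {3,4,7,8,9} → only 5 remains.
r2c5 = 4: row 2 has {1,2,3,5,7,8,9}; col 5 has {1,3,6,8}; box has {3,5,7} → only 4 remains.
r3c5 = 2: row 3 has {1,3,5,6,7,9}; col 5 has {1,3,4,6,8}; box has {3,4,5,7} → only 2 remains.
r4c5 = 7: row 4 has {1,3,4,5,9}; col 5 has {1,2,3,4,6,8}; box has {1,3,4,5,6,8,9} → only 7 remains.
r4c7 = 2: row 4 has {1,3,4,5,7,9}; col 7 has {1,3,4,5,6,8,9}; box has {1,3,4,5,6,8,9} → only 2 remains.
r5c7 = 7: row 5 has {1,2,3,4,5,6,8,9}; col 7 has {1,2,3,4,5,6,8,9}; box has {1,2,3,4,5,6,8,9} → only 7 remains.
r6c2 = 7: row 6 has {1,3,4,5,6,8,9}; col 2 has {3,9}; box has {1,2,3,4,5,9} → only 7 remains.
r6c4 = 2: row 6 has {1,3,4,5,6,7,8,9}; col 4 has {5,9}; box has {1,3,4,5,6,7,8,9}; anti-diagonal has {3,4,5,7,8,9} → only 2 remains.
r7c1 = 9: row 7 has {1,4,7,8}; col 1 has {1,2,3,4,5,6,7}; box has {3,4,7} → only 9 remains.
r7c3 = 6: row 7 has {1,4,7,8,9}; col 3 has {1,3,4,5,7,9}; box has {3,4,7,9}; anti-diagonal has {2,3,4,5,7,8,9} → only 6 remains.
r7c4 = 3: row 7 has {1,4,6,7,8,9}; col 4 has {2,5,9}; box has {1,8} → only 3 remains.
r7c6 = 2: row 7 has {1,3,4,6,7,8,9}; col 6 has {1,3,4,5,7,8}; box has {1,3,8} → only 2 remains.
r8c1 = 8: row 8 has {2,3,7}; col 1 has {1,2,3,4,5,6,7,9}; box has {3,4,6,7,9} → only 8 remains.
r8c2 = 1: row 8 has {2,3,7,8}; col 2 has {3,7,9}; box has {3,4,6,7,8,9}; anti-diagonal has {2,3,4,5,6,7,8,9} → only 1 remains.
r8c9 = 9: row 8 has {1,2,3,7,8}; col 9 has {1,2,3,4,5,6,7,8}; box has {1,2,3,4,5,6,7,8} → only 9 remains.
r9c2 = 2: row 9 has {1,3,4,5,6,8}; col 2 has {1,3,7,9}; box has {1,3,4,6,7,8,9} → only 2 remains.
r9c4 = 7: row 9 has {1,2,3,4,5,6,8}; col 4 has {2,3,5,9}; box has {1,2,3,8} → only 7 remains.
r9c5 = 9: row 9 has {1,2,3,4,5,6,7,8}; col 5 has {1,2,3,4,6,7,8}; box has {1,2,3,7,8} → only 9 remains.
r1c2 = 8: row 1 has {3,4,5,6,7}; col 2 has {1,2,3,7,9}; box has {1,3,5,6,7,9} → only 8 remains.
r1c3 = 2: row 1 has {3,4,5,6,7,8}; col 3 has {1,3,4,5,6,7,9}; box has {1,3,5,6,7,8,9} → only 2 remains.
r1c4 = 1: row 1 has {2,3,4,5,6,7,8}; col 4 has {2,3,5,7,9}; box has {2,3,4,5,7} → only 1 remains.
r1c6 = 9: row 1 has {1,2,3,4,5,6,7,8}; col 6 has {1,2,3,4,5,7,8}; box has {1,2,3,4,5,7} → only 9 remains.
r2c4 = 6: row 2 has {1,2,3,4,5,7,8,9}; col 4 has {1,2,3,5,7,9}; box has {1,2,3,4,5,7,9} → only 6 remains.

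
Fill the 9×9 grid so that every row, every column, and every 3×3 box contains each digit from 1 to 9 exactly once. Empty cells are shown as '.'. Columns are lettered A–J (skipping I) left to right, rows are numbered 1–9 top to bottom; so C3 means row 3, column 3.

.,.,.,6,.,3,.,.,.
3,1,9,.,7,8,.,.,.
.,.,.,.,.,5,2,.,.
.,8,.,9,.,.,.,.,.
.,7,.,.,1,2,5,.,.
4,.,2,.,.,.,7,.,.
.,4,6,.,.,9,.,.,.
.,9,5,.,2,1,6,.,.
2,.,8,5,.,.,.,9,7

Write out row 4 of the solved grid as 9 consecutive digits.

G2 = 4: row 2 has {1,3,7,8,9}; col 7 has {2,5,6,7}; box has {2} → only 4 remains.
B3 = 6: row 3 has {2,5}; col 2 has {1,4,7,8,9}; box has {1,3,9} → only 6 remains.
C5 = 3: row 5 has {1,2,5,7}; col 3 has {2,5,6,8,9}; box has {2,4,7,8} → only 3 remains.
B6 = 5: row 6 has {2,4,7}; col 2 has {1,4,6,7,8,9}; box has {2,3,4,7,8} → only 5 remains.
F6 = 6: row 6 has {2,4,5,7}; col 6 has {1,2,3,5,8,9}; box has {1,2,9} → only 6 remains.
A8 = 7: row 8 has {1,2,5,6,9}; col 1 has {2,3,4}; box has {2,4,5,6,8,9} → only 7 remains.
B9 = 3: row 9 has {2,5,7,8,9}; col 2 has {1,4,5,6,7,8,9}; box has {2,4,5,6,7,8,9} → only 3 remains.
F9 = 4: row 9 has {2,3,5,7,8,9}; col 6 has {1,2,3,5,6,8,9}; box has {1,2,5,9} → only 4 remains.
G9 = 1: row 9 has {2,3,4,5,7,8,9}; col 7 has {2,4,5,6,7}; box has {6,7,9} → only 1 remains.
B1 = 2: row 1 has {3,6}; col 2 has {1,3,4,5,6,7,8,9}; box has {1,3,6,9} → only 2 remains.
D2 = 2: row 2 has {1,3,4,7,8,9}; col 4 has {5,6,9}; box has {3,5,6,7,8} → only 2 remains.
A3 = 8: row 3 has {2,5,6}; col 1 has {2,3,4,7}; box has {1,2,3,6,9} → only 8 remains.
C4 = 1: row 4 has {8,9}; col 3 has {2,3,5,6,8,9}; box has {2,3,4,5,7,8} → only 1 remains.
F4 = 7: row 4 has {1,8,9}; col 6 has {1,2,3,4,5,6,8,9}; box has {1,2,6,9} → only 7 remains.
G4 = 3: row 4 has {1,7,8,9}; col 7 has {1,2,4,5,6,7}; box has {5,7} → only 3 remains.
A7 = 1: row 7 has {4,6,9}; col 1 has {2,3,4,7,8}; box has {2,3,4,5,6,7,8,9} → only 1 remains.
G7 = 8: row 7 has {1,4,6,9}; col 7 has {1,2,3,4,5,6,7}; box has {1,6,7,9} → only 8 remains.
E9 = 6: row 9 has {1,2,3,4,5,7,8,9}; col 5 has {1,2,7}; box has {1,2,4,5,9} → only 6 remains.
A1 = 5: row 1 has {2,3,6}; col 1 has {1,2,3,4,7,8}; box has {1,2,3,6,8,9} → only 5 remains.
G1 = 9: row 1 has {2,3,5,6}; col 7 has {1,2,3,4,5,6,7,8}; box has {2,4} → only 9 remains.
A4 = 6: row 4 has {1,3,7,8,9}; col 1 has {1,2,3,4,5,7,8}; box has {1,2,3,4,5,7,8} → only 6 remains.
A5 = 9: row 5 has {1,2,3,5,7}; col 1 has {1,2,3,4,5,6,7,8}; box has {1,2,3,4,5,6,7,8} → only 9 remains.
E7 = 3: row 7 has {1,4,6,8,9}; col 5 has {1,2,6,7}; box has {1,2,4,5,6,9} → only 3 remains.
D8 = 8: row 8 has {1,2,5,6,7,9}; col 4 has {2,5,6,9}; box has {1,2,3,4,5,6,9} → only 8 remains.
E1 = 4: row 1 has {2,3,5,6,9}; col 5 has {1,2,3,6,7}; box has {2,3,5,6,7,8} → only 4 remains.
D3 = 1: row 3 has {2,5,6,8}; col 4 has {2,5,6,8,9}; box has {2,3,4,5,6,7,8} → only 1 remains.
E3 = 9: row 3 has {1,2,5,6,8}; col 5 has {1,2,3,4,6,7}; box has {1,2,3,4,5,6,7,8} → only 9 remains.
J3 = 3: row 3 has {1,2,5,6,8,9}; col 9 has {7}; box has {2,4,9} → only 3 remains.
E4 = 5: row 4 has {1,3,6,7,8,9}; col 5 has {1,2,3,4,6,7,9}; box has {1,2,6,7,9} → only 5 remains.
D5 = 4: row 5 has {1,2,3,5,7,9}; col 4 has {1,2,5,6,8,9}; box has {1,2,5,6,7,9} → only 4 remains.
D6 = 3: row 6 has {2,4,5,6,7}; col 4 has {1,2,4,5,6,8,9}; box has {1,2,4,5,6,7,9} → only 3 remains.
E6 = 8: row 6 has {2,3,4,5,6,7}; col 5 has {1,2,3,4,5,6,7,9}; box has {1,2,3,4,5,6,7,9} → only 8 remains.
H6 = 1: row 6 has {2,3,4,5,6,7,8}; col 8 has {9}; box has {3,5,7} → only 1 remains.
J6 = 9: row 6 has {1,2,3,4,5,6,7,8}; col 9 has {3,7}; box has {1,3,5,7} → only 9 remains.
D7 = 7: row 7 has {1,3,4,6,8,9}; col 4 has {1,2,3,4,5,6,8,9}; box has {1,2,3,4,5,6,8,9} → only 7 remains.
J8 = 4: row 8 has {1,2,5,6,7,8,9}; col 9 has {3,7,9}; box has {1,6,7,8,9} → only 4 remains.
C1 = 7: row 1 has {2,3,4,5,6,9}; col 3 has {1,2,3,5,6,8,9}; box has {1,2,3,5,6,8,9} → only 7 remains.
H1 = 8: row 1 has {2,3,4,5,6,7,9}; col 8 has {1,9}; box has {2,3,4,9} → only 8 remains.
J1 = 1: row 1 has {2,3,4,5,6,7,8,9}; col 9 has {3,4,7,9}; box has {2,3,4,8,9} → only 1 remains.
C3 = 4: row 3 has {1,2,3,5,6,8,9}; col 3 has {1,2,3,5,6,7,8,9}; box has {1,2,3,5,6,7,8,9} → only 4 remains.
H3 = 7: row 3 has {1,2,3,4,5,6,8,9}; col 8 has {1,8,9}; box has {1,2,3,4,8,9} → only 7 remains.
J4 = 2: row 4 has {1,3,5,6,7,8,9}; col 9 has {1,3,4,7,9}; box has {1,3,5,7,9} → only 2 remains.
H5 = 6: row 5 has {1,2,3,4,5,7,9}; col 8 has {1,7,8,9}; box has {1,2,3,5,7,9} → only 6 remains.
J5 = 8: row 5 has {1,2,3,4,5,6,7,9}; col 9 has {1,2,3,4,7,9}; box has {1,2,3,5,6,7,9} → only 8 remains.
J7 = 5: row 7 has {1,3,4,6,7,8,9}; col 9 has {1,2,3,4,7,8,9}; box has {1,4,6,7,8,9} → only 5 remains.
H8 = 3: row 8 has {1,2,4,5,6,7,8,9}; col 8 has {1,6,7,8,9}; box has {1,4,5,6,7,8,9} → only 3 remains.
H2 = 5: row 2 has {1,2,3,4,7,8,9}; col 8 has {1,3,6,7,8,9}; box has {1,2,3,4,7,8,9} → only 5 remains.
J2 = 6: row 2 has {1,2,3,4,5,7,8,9}; col 9 has {1,2,3,4,5,7,8,9}; box has {1,2,3,4,5,7,8,9} → only 6 remains.
H4 = 4: row 4 has {1,2,3,5,6,7,8,9}; col 8 has {1,3,5,6,7,8,9}; box has {1,2,3,5,6,7,8,9} → only 4 remains.

681957342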